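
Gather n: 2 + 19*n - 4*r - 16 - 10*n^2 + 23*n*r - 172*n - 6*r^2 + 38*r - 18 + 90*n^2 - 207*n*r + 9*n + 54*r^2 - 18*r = 80*n^2 + n*(-184*r - 144) + 48*r^2 + 16*r - 32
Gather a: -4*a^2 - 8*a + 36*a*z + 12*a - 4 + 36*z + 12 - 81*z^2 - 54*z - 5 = -4*a^2 + a*(36*z + 4) - 81*z^2 - 18*z + 3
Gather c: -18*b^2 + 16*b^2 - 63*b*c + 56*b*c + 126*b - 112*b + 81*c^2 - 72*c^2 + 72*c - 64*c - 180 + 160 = -2*b^2 + 14*b + 9*c^2 + c*(8 - 7*b) - 20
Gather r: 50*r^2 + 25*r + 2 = 50*r^2 + 25*r + 2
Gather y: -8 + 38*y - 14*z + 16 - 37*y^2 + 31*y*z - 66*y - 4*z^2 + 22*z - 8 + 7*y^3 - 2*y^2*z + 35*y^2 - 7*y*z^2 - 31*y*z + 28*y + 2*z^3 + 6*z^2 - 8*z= 7*y^3 + y^2*(-2*z - 2) - 7*y*z^2 + 2*z^3 + 2*z^2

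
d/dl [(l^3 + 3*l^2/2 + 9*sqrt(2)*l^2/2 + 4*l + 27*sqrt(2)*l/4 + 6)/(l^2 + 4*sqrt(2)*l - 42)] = (4*l^4 + 32*sqrt(2)*l^3 - 376*l^2 - 3*sqrt(2)*l^2 - 1512*sqrt(2)*l - 552*l - 1230*sqrt(2) - 672)/(4*(l^4 + 8*sqrt(2)*l^3 - 52*l^2 - 336*sqrt(2)*l + 1764))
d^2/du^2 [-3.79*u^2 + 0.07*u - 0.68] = -7.58000000000000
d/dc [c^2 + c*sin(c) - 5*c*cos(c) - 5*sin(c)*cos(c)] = 5*c*sin(c) + c*cos(c) + 2*c + sin(c) - 5*cos(c) - 5*cos(2*c)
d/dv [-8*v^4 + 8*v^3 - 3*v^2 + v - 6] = -32*v^3 + 24*v^2 - 6*v + 1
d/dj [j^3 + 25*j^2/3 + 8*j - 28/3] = 3*j^2 + 50*j/3 + 8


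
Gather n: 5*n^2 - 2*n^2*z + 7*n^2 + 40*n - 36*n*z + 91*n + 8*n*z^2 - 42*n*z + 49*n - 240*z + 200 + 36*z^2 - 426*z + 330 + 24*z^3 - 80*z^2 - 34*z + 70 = n^2*(12 - 2*z) + n*(8*z^2 - 78*z + 180) + 24*z^3 - 44*z^2 - 700*z + 600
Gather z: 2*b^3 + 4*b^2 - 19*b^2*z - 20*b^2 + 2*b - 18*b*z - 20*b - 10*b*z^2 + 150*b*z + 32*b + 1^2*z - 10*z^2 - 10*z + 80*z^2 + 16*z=2*b^3 - 16*b^2 + 14*b + z^2*(70 - 10*b) + z*(-19*b^2 + 132*b + 7)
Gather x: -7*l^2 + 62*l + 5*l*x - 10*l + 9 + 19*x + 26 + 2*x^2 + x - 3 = -7*l^2 + 52*l + 2*x^2 + x*(5*l + 20) + 32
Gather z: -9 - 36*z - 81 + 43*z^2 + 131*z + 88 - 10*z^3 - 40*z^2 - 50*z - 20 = -10*z^3 + 3*z^2 + 45*z - 22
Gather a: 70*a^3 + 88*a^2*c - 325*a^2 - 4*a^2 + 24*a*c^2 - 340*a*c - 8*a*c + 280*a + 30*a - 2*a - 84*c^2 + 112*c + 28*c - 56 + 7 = 70*a^3 + a^2*(88*c - 329) + a*(24*c^2 - 348*c + 308) - 84*c^2 + 140*c - 49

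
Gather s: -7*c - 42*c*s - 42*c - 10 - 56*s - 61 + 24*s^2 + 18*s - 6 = -49*c + 24*s^2 + s*(-42*c - 38) - 77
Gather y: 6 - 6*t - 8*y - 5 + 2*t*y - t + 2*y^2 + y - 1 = -7*t + 2*y^2 + y*(2*t - 7)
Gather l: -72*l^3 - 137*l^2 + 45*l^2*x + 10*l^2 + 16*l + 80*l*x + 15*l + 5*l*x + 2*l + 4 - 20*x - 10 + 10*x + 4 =-72*l^3 + l^2*(45*x - 127) + l*(85*x + 33) - 10*x - 2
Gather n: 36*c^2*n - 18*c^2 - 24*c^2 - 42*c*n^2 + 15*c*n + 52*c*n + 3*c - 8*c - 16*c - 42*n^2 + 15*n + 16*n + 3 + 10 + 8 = -42*c^2 - 21*c + n^2*(-42*c - 42) + n*(36*c^2 + 67*c + 31) + 21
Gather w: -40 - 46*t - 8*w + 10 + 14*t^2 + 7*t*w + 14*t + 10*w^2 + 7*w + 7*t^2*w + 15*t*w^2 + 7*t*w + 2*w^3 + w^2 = 14*t^2 - 32*t + 2*w^3 + w^2*(15*t + 11) + w*(7*t^2 + 14*t - 1) - 30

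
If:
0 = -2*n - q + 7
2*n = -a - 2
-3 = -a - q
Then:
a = -3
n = 1/2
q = 6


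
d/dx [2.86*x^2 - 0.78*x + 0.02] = 5.72*x - 0.78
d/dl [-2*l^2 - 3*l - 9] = -4*l - 3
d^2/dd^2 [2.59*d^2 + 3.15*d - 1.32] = 5.18000000000000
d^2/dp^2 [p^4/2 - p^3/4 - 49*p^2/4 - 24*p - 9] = 6*p^2 - 3*p/2 - 49/2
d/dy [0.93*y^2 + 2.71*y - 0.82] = 1.86*y + 2.71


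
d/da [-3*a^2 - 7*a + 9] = -6*a - 7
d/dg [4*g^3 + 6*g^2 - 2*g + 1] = 12*g^2 + 12*g - 2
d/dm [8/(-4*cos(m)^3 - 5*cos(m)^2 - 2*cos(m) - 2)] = 16*(6*sin(m)^2 - 5*cos(m) - 7)*sin(m)/(4*cos(m)^3 + 5*cos(m)^2 + 2*cos(m) + 2)^2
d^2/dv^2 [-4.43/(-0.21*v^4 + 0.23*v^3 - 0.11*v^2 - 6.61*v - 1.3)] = ((-11.1636*v^2 + 6.1134*v - 0.9746)*(0.21*v^4 - 0.23*v^3 + 0.11*v^2 + 6.61*v + 1.3) + 4.43*(0.84*v^3 - 0.69*v^2 + 0.22*v + 6.61)*(1.68*v^3 - 1.38*v^2 + 0.44*v + 13.22))/(0.21*v^4 - 0.23*v^3 + 0.11*v^2 + 6.61*v + 1.3)^3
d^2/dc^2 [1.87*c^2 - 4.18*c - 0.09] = 3.74000000000000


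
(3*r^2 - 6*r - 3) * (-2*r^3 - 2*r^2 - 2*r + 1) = -6*r^5 + 6*r^4 + 12*r^3 + 21*r^2 - 3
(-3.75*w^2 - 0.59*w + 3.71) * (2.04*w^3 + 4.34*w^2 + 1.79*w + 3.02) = -7.65*w^5 - 17.4786*w^4 - 1.7047*w^3 + 3.7203*w^2 + 4.8591*w + 11.2042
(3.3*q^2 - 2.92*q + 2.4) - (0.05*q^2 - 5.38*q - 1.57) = 3.25*q^2 + 2.46*q + 3.97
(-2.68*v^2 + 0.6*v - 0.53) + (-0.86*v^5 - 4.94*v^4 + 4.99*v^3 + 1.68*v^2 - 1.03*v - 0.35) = -0.86*v^5 - 4.94*v^4 + 4.99*v^3 - 1.0*v^2 - 0.43*v - 0.88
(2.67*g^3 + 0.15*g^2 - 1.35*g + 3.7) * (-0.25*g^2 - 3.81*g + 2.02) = -0.6675*g^5 - 10.2102*g^4 + 5.1594*g^3 + 4.5215*g^2 - 16.824*g + 7.474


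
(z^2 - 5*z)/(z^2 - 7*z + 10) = z/(z - 2)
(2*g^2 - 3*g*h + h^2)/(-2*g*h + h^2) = (-g + h)/h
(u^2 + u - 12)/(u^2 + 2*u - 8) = (u - 3)/(u - 2)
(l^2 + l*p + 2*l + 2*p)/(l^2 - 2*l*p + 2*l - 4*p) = (-l - p)/(-l + 2*p)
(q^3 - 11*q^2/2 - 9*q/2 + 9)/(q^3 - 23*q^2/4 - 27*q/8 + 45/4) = 4*(q - 1)/(4*q - 5)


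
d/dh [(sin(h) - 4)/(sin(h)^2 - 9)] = (8*sin(h) + cos(h)^2 - 10)*cos(h)/(sin(h)^2 - 9)^2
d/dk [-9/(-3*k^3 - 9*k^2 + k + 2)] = 9*(-9*k^2 - 18*k + 1)/(3*k^3 + 9*k^2 - k - 2)^2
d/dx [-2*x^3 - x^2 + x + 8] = -6*x^2 - 2*x + 1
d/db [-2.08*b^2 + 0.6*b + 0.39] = 0.6 - 4.16*b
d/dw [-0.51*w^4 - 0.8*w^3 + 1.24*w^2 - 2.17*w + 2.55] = -2.04*w^3 - 2.4*w^2 + 2.48*w - 2.17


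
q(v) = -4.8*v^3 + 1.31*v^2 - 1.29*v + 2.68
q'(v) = -14.4*v^2 + 2.62*v - 1.29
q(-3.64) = 256.23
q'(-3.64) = -201.62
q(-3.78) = 285.52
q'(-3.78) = -216.95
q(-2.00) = 48.90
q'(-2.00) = -64.13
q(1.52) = -13.11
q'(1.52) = -30.58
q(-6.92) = 1664.93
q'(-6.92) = -708.98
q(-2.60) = 99.25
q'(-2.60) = -105.45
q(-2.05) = 52.18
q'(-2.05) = -67.18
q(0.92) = -1.14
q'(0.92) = -11.07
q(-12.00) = 8501.20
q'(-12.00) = -2106.33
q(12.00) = -8118.56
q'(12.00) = -2043.45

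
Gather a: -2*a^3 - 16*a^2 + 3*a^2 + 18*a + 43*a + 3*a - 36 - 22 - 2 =-2*a^3 - 13*a^2 + 64*a - 60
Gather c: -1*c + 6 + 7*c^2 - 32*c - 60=7*c^2 - 33*c - 54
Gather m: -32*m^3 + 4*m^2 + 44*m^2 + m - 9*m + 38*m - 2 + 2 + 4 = -32*m^3 + 48*m^2 + 30*m + 4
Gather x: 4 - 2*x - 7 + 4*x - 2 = 2*x - 5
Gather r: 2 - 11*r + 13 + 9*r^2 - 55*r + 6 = 9*r^2 - 66*r + 21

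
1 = 1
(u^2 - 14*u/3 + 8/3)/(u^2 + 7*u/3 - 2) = (u - 4)/(u + 3)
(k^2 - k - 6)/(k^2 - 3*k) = (k + 2)/k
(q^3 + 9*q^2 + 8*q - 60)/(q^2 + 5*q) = q + 4 - 12/q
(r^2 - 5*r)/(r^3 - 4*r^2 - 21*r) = (5 - r)/(-r^2 + 4*r + 21)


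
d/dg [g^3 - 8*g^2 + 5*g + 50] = 3*g^2 - 16*g + 5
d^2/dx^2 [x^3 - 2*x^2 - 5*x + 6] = 6*x - 4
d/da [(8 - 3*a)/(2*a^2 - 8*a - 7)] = (6*a^2 - 32*a + 85)/(4*a^4 - 32*a^3 + 36*a^2 + 112*a + 49)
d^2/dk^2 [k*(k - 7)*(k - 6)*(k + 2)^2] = 20*k^3 - 108*k^2 - 36*k + 232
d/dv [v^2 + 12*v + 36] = 2*v + 12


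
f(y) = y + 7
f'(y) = 1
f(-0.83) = 6.17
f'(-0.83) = 1.00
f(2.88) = 9.88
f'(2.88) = 1.00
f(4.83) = 11.83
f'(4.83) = 1.00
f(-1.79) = 5.21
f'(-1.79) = 1.00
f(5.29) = 12.29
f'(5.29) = 1.00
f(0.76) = 7.76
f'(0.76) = 1.00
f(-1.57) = 5.43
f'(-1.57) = 1.00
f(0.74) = 7.74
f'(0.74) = 1.00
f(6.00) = 13.00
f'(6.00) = 1.00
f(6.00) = 13.00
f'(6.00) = 1.00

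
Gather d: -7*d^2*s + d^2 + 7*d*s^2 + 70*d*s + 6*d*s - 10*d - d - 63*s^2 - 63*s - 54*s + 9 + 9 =d^2*(1 - 7*s) + d*(7*s^2 + 76*s - 11) - 63*s^2 - 117*s + 18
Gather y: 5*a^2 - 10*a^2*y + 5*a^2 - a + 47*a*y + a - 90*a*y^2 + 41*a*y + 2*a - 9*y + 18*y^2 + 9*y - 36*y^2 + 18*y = 10*a^2 + 2*a + y^2*(-90*a - 18) + y*(-10*a^2 + 88*a + 18)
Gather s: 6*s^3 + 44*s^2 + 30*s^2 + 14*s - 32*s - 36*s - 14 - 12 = 6*s^3 + 74*s^2 - 54*s - 26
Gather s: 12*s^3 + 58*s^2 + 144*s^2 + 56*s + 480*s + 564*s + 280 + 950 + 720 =12*s^3 + 202*s^2 + 1100*s + 1950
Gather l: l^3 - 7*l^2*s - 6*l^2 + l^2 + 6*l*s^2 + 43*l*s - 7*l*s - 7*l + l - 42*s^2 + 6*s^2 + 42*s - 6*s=l^3 + l^2*(-7*s - 5) + l*(6*s^2 + 36*s - 6) - 36*s^2 + 36*s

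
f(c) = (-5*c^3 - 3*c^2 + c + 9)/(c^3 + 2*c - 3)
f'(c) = (-3*c^2 - 2)*(-5*c^3 - 3*c^2 + c + 9)/(c^3 + 2*c - 3)^2 + (-15*c^2 - 6*c + 1)/(c^3 + 2*c - 3)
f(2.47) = -4.83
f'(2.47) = -0.43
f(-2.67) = -2.93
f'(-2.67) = 0.78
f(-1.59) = -1.95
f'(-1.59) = 0.85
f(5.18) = -5.20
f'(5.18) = -0.02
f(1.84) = -4.41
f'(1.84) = -1.05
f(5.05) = -5.20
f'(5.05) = -0.03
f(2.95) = -4.99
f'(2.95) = -0.25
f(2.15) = -4.66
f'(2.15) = -0.64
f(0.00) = -3.00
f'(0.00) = -2.33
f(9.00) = -5.20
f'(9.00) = 0.01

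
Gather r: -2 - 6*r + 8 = 6 - 6*r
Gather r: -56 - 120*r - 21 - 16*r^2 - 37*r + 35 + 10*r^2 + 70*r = -6*r^2 - 87*r - 42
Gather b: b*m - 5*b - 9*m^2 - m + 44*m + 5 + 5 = b*(m - 5) - 9*m^2 + 43*m + 10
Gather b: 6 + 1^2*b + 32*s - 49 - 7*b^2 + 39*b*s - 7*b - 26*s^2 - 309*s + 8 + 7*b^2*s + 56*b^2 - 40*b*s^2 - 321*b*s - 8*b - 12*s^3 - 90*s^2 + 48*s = b^2*(7*s + 49) + b*(-40*s^2 - 282*s - 14) - 12*s^3 - 116*s^2 - 229*s - 35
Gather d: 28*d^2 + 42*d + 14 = 28*d^2 + 42*d + 14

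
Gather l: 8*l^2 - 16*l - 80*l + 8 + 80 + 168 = 8*l^2 - 96*l + 256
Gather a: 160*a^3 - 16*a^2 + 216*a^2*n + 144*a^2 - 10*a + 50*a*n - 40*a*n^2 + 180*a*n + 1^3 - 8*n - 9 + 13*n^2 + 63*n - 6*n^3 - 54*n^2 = 160*a^3 + a^2*(216*n + 128) + a*(-40*n^2 + 230*n - 10) - 6*n^3 - 41*n^2 + 55*n - 8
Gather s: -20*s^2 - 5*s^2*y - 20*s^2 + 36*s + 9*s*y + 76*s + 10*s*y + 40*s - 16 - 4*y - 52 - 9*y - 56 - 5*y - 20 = s^2*(-5*y - 40) + s*(19*y + 152) - 18*y - 144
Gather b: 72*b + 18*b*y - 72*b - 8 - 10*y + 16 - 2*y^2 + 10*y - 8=18*b*y - 2*y^2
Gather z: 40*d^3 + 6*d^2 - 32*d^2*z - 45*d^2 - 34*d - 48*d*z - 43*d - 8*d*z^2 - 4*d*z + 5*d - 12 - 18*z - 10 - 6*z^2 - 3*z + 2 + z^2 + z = 40*d^3 - 39*d^2 - 72*d + z^2*(-8*d - 5) + z*(-32*d^2 - 52*d - 20) - 20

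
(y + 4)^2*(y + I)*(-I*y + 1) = -I*y^4 + 2*y^3 - 8*I*y^3 + 16*y^2 - 15*I*y^2 + 32*y + 8*I*y + 16*I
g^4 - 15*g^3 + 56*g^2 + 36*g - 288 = (g - 8)*(g - 6)*(g - 3)*(g + 2)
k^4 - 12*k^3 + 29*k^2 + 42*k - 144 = (k - 8)*(k - 3)^2*(k + 2)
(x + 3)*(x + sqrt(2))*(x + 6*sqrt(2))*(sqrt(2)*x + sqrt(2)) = sqrt(2)*x^4 + 4*sqrt(2)*x^3 + 14*x^3 + 15*sqrt(2)*x^2 + 56*x^2 + 42*x + 48*sqrt(2)*x + 36*sqrt(2)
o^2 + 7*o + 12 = (o + 3)*(o + 4)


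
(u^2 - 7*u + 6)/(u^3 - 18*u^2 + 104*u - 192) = (u - 1)/(u^2 - 12*u + 32)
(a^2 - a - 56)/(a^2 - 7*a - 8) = (a + 7)/(a + 1)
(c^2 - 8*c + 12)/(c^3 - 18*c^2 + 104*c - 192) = (c - 2)/(c^2 - 12*c + 32)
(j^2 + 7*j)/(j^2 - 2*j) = (j + 7)/(j - 2)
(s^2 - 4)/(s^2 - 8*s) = (s^2 - 4)/(s*(s - 8))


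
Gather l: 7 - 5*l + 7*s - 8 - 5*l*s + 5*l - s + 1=-5*l*s + 6*s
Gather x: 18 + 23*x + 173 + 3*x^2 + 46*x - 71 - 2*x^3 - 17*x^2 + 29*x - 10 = -2*x^3 - 14*x^2 + 98*x + 110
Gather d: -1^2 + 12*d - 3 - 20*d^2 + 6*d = -20*d^2 + 18*d - 4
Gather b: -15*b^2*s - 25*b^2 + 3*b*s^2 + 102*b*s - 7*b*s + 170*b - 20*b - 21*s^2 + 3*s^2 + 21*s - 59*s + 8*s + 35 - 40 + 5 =b^2*(-15*s - 25) + b*(3*s^2 + 95*s + 150) - 18*s^2 - 30*s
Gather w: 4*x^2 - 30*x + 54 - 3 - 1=4*x^2 - 30*x + 50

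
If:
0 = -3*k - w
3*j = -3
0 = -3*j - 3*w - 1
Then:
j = -1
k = -2/9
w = 2/3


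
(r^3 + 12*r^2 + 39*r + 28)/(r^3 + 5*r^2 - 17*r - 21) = (r + 4)/(r - 3)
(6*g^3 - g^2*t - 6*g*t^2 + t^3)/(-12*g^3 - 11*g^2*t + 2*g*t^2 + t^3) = (6*g^2 - 7*g*t + t^2)/(-12*g^2 + g*t + t^2)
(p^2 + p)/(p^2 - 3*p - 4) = p/(p - 4)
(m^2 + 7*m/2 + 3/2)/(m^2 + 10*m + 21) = (m + 1/2)/(m + 7)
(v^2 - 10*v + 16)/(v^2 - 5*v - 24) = (v - 2)/(v + 3)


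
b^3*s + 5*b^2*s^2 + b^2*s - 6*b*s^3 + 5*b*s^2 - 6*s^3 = (b - s)*(b + 6*s)*(b*s + s)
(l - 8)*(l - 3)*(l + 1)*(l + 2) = l^4 - 8*l^3 - 7*l^2 + 50*l + 48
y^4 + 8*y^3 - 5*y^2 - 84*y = y*(y - 3)*(y + 4)*(y + 7)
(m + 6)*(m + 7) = m^2 + 13*m + 42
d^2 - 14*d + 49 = (d - 7)^2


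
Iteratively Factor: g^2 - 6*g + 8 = (g - 2)*(g - 4)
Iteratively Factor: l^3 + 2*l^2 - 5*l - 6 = (l - 2)*(l^2 + 4*l + 3) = (l - 2)*(l + 1)*(l + 3)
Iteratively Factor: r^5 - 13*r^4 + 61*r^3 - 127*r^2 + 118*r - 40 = (r - 2)*(r^4 - 11*r^3 + 39*r^2 - 49*r + 20) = (r - 2)*(r - 1)*(r^3 - 10*r^2 + 29*r - 20) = (r - 2)*(r - 1)^2*(r^2 - 9*r + 20) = (r - 5)*(r - 2)*(r - 1)^2*(r - 4)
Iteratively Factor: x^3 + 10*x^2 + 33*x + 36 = (x + 4)*(x^2 + 6*x + 9) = (x + 3)*(x + 4)*(x + 3)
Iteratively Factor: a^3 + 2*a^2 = (a)*(a^2 + 2*a) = a*(a + 2)*(a)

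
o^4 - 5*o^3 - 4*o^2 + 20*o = o*(o - 5)*(o - 2)*(o + 2)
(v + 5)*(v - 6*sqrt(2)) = v^2 - 6*sqrt(2)*v + 5*v - 30*sqrt(2)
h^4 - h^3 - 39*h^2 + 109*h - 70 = (h - 5)*(h - 2)*(h - 1)*(h + 7)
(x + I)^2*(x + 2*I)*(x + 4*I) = x^4 + 8*I*x^3 - 21*x^2 - 22*I*x + 8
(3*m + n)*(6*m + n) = 18*m^2 + 9*m*n + n^2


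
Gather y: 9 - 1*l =9 - l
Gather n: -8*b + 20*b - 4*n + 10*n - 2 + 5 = 12*b + 6*n + 3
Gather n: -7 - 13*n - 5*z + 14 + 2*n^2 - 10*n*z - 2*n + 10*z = 2*n^2 + n*(-10*z - 15) + 5*z + 7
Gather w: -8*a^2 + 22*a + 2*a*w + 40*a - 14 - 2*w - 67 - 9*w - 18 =-8*a^2 + 62*a + w*(2*a - 11) - 99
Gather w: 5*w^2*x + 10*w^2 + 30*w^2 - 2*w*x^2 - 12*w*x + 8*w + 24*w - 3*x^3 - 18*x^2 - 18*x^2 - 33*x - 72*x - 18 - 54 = w^2*(5*x + 40) + w*(-2*x^2 - 12*x + 32) - 3*x^3 - 36*x^2 - 105*x - 72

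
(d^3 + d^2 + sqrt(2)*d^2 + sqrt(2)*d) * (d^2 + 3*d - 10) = d^5 + sqrt(2)*d^4 + 4*d^4 - 7*d^3 + 4*sqrt(2)*d^3 - 10*d^2 - 7*sqrt(2)*d^2 - 10*sqrt(2)*d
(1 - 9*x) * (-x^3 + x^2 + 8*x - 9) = 9*x^4 - 10*x^3 - 71*x^2 + 89*x - 9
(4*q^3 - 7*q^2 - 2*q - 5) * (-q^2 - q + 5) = -4*q^5 + 3*q^4 + 29*q^3 - 28*q^2 - 5*q - 25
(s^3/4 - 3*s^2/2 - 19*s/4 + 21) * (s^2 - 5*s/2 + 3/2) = s^5/4 - 17*s^4/8 - 5*s^3/8 + 245*s^2/8 - 477*s/8 + 63/2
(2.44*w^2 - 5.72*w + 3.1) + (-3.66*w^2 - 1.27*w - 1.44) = -1.22*w^2 - 6.99*w + 1.66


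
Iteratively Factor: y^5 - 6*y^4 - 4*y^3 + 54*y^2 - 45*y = (y - 3)*(y^4 - 3*y^3 - 13*y^2 + 15*y) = (y - 3)*(y + 3)*(y^3 - 6*y^2 + 5*y) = y*(y - 3)*(y + 3)*(y^2 - 6*y + 5) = y*(y - 3)*(y - 1)*(y + 3)*(y - 5)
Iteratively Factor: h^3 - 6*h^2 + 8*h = (h - 2)*(h^2 - 4*h) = h*(h - 2)*(h - 4)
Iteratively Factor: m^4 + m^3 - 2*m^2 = (m + 2)*(m^3 - m^2) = m*(m + 2)*(m^2 - m) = m^2*(m + 2)*(m - 1)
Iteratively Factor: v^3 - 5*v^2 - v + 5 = (v + 1)*(v^2 - 6*v + 5) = (v - 5)*(v + 1)*(v - 1)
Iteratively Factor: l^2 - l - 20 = (l + 4)*(l - 5)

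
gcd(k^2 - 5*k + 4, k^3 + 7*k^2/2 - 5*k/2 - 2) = k - 1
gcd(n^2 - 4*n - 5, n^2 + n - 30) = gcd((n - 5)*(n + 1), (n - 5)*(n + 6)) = n - 5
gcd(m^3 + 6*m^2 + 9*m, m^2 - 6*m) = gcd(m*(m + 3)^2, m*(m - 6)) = m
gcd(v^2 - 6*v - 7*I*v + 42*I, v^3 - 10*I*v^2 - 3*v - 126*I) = v - 7*I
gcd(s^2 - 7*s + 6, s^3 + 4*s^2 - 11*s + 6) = s - 1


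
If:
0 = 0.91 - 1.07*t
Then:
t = 0.85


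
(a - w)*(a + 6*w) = a^2 + 5*a*w - 6*w^2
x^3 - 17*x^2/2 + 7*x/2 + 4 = (x - 8)*(x - 1)*(x + 1/2)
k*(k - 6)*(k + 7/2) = k^3 - 5*k^2/2 - 21*k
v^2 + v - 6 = (v - 2)*(v + 3)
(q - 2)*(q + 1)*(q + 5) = q^3 + 4*q^2 - 7*q - 10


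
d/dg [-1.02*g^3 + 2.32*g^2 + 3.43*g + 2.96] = -3.06*g^2 + 4.64*g + 3.43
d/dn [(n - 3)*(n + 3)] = 2*n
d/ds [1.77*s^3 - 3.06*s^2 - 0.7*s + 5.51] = 5.31*s^2 - 6.12*s - 0.7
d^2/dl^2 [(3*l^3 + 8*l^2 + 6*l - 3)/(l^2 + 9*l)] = 6*(59*l^3 - 3*l^2 - 27*l - 81)/(l^3*(l^3 + 27*l^2 + 243*l + 729))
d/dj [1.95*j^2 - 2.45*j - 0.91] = 3.9*j - 2.45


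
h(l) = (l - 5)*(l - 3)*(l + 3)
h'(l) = (l - 5)*(l - 3) + (l - 5)*(l + 3) + (l - 3)*(l + 3) = 3*l^2 - 10*l - 9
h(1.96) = 15.68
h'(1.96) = -17.08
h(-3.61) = -34.72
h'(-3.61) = 66.20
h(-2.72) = 12.36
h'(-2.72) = 40.40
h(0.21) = 42.90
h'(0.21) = -10.97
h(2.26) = 10.67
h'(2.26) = -16.28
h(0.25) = 42.45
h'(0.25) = -11.31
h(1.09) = 30.54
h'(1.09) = -16.34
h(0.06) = 44.44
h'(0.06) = -9.59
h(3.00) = 0.00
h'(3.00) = -12.00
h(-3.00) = 0.00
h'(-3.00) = 48.00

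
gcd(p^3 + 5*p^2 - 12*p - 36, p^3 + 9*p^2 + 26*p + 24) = p + 2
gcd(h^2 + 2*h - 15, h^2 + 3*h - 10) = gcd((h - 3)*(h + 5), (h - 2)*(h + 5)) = h + 5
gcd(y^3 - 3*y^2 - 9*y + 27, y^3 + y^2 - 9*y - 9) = y^2 - 9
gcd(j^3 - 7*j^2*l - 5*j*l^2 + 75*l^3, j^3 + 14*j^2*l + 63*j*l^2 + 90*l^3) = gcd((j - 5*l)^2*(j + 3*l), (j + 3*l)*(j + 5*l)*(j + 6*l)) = j + 3*l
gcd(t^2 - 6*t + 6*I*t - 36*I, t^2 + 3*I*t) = 1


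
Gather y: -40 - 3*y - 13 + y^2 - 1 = y^2 - 3*y - 54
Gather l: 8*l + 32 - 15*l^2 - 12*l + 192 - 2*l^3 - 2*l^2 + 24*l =-2*l^3 - 17*l^2 + 20*l + 224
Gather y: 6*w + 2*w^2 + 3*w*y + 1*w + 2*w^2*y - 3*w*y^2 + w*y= 2*w^2 - 3*w*y^2 + 7*w + y*(2*w^2 + 4*w)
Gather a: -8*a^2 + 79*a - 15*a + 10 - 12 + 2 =-8*a^2 + 64*a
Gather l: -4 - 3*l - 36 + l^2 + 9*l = l^2 + 6*l - 40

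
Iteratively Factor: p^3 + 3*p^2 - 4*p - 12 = (p + 2)*(p^2 + p - 6) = (p + 2)*(p + 3)*(p - 2)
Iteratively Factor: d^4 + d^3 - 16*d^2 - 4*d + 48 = (d - 3)*(d^3 + 4*d^2 - 4*d - 16) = (d - 3)*(d + 4)*(d^2 - 4) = (d - 3)*(d + 2)*(d + 4)*(d - 2)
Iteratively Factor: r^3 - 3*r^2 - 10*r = (r)*(r^2 - 3*r - 10) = r*(r - 5)*(r + 2)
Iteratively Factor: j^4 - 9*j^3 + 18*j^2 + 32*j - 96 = (j - 3)*(j^3 - 6*j^2 + 32) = (j - 4)*(j - 3)*(j^2 - 2*j - 8) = (j - 4)*(j - 3)*(j + 2)*(j - 4)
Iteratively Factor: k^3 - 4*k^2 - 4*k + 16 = (k - 4)*(k^2 - 4) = (k - 4)*(k + 2)*(k - 2)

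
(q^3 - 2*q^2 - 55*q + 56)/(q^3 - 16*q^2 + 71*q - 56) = (q + 7)/(q - 7)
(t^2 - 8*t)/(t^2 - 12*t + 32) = t/(t - 4)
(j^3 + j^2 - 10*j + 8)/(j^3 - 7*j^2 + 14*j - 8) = (j + 4)/(j - 4)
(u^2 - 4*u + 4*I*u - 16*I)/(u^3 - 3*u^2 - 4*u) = (u + 4*I)/(u*(u + 1))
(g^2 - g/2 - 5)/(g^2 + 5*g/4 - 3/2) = 2*(2*g - 5)/(4*g - 3)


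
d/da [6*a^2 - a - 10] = 12*a - 1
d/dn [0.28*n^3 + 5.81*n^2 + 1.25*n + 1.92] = 0.84*n^2 + 11.62*n + 1.25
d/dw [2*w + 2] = 2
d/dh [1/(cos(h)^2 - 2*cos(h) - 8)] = 2*(cos(h) - 1)*sin(h)/(sin(h)^2 + 2*cos(h) + 7)^2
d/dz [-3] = 0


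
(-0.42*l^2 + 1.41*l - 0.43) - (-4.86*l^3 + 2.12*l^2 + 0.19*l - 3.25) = 4.86*l^3 - 2.54*l^2 + 1.22*l + 2.82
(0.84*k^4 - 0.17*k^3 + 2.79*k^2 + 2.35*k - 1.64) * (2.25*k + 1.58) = 1.89*k^5 + 0.9447*k^4 + 6.0089*k^3 + 9.6957*k^2 + 0.0230000000000006*k - 2.5912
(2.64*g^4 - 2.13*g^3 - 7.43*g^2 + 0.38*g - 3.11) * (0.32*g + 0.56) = 0.8448*g^5 + 0.7968*g^4 - 3.5704*g^3 - 4.0392*g^2 - 0.7824*g - 1.7416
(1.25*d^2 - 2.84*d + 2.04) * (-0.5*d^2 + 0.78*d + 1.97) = -0.625*d^4 + 2.395*d^3 - 0.7727*d^2 - 4.0036*d + 4.0188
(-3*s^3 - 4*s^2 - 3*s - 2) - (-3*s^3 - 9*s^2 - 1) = 5*s^2 - 3*s - 1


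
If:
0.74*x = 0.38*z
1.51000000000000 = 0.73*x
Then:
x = 2.07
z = 4.03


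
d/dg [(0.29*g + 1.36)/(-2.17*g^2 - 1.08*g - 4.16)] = (0.6293*g^2 + 5.9024*g + 0.2624)/(4.7089*g^4 + 4.6872*g^3 + 19.2208*g^2 + 8.9856*g + 17.3056)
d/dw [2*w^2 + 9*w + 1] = 4*w + 9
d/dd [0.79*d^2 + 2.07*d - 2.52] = 1.58*d + 2.07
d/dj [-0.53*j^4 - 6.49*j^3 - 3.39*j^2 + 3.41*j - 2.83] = -2.12*j^3 - 19.47*j^2 - 6.78*j + 3.41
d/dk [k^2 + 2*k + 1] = 2*k + 2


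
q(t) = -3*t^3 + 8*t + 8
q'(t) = 8 - 9*t^2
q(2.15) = -4.62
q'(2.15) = -33.60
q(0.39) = 10.94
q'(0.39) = 6.63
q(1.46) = 10.34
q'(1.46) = -11.18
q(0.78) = 12.82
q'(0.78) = 2.52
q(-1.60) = 7.49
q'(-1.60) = -15.04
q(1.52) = 9.62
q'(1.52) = -12.79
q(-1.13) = 3.29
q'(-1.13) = -3.49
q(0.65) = 12.38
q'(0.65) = 4.20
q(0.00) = 8.00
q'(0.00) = 8.00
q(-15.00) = 10013.00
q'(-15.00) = -2017.00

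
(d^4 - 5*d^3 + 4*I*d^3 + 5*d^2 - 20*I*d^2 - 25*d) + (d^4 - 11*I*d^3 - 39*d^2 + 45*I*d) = 2*d^4 - 5*d^3 - 7*I*d^3 - 34*d^2 - 20*I*d^2 - 25*d + 45*I*d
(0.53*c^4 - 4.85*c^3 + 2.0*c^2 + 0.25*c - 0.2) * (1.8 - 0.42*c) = -0.2226*c^5 + 2.991*c^4 - 9.57*c^3 + 3.495*c^2 + 0.534*c - 0.36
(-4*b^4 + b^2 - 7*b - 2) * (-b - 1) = 4*b^5 + 4*b^4 - b^3 + 6*b^2 + 9*b + 2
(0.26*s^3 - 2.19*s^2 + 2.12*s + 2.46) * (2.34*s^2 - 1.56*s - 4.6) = 0.6084*s^5 - 5.5302*s^4 + 7.1812*s^3 + 12.5232*s^2 - 13.5896*s - 11.316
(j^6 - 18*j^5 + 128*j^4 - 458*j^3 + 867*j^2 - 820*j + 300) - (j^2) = j^6 - 18*j^5 + 128*j^4 - 458*j^3 + 866*j^2 - 820*j + 300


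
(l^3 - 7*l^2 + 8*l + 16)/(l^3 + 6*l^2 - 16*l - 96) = (l^2 - 3*l - 4)/(l^2 + 10*l + 24)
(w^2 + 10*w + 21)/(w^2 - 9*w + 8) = (w^2 + 10*w + 21)/(w^2 - 9*w + 8)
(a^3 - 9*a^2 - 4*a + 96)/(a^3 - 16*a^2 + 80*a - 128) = (a + 3)/(a - 4)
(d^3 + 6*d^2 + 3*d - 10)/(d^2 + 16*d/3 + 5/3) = 3*(d^2 + d - 2)/(3*d + 1)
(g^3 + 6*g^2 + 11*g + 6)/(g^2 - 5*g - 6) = (g^2 + 5*g + 6)/(g - 6)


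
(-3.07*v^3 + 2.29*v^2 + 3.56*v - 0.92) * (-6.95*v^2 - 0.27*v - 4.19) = 21.3365*v^5 - 15.0866*v^4 - 12.497*v^3 - 4.1623*v^2 - 14.668*v + 3.8548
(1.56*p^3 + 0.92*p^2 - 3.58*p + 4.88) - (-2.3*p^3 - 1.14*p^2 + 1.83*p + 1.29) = 3.86*p^3 + 2.06*p^2 - 5.41*p + 3.59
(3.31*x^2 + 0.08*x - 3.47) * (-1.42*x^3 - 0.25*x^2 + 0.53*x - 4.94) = -4.7002*x^5 - 0.9411*x^4 + 6.6617*x^3 - 15.4415*x^2 - 2.2343*x + 17.1418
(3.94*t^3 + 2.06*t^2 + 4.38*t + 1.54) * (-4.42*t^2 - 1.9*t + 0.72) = -17.4148*t^5 - 16.5912*t^4 - 20.4368*t^3 - 13.6456*t^2 + 0.2276*t + 1.1088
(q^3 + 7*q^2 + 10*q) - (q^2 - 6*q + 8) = q^3 + 6*q^2 + 16*q - 8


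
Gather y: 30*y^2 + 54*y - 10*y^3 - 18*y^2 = -10*y^3 + 12*y^2 + 54*y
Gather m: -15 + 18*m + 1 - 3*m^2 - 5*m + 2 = -3*m^2 + 13*m - 12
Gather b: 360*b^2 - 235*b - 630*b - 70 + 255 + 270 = 360*b^2 - 865*b + 455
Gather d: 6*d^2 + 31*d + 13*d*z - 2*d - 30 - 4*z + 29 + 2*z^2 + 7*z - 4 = 6*d^2 + d*(13*z + 29) + 2*z^2 + 3*z - 5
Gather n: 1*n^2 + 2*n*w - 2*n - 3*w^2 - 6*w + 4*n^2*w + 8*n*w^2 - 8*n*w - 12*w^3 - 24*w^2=n^2*(4*w + 1) + n*(8*w^2 - 6*w - 2) - 12*w^3 - 27*w^2 - 6*w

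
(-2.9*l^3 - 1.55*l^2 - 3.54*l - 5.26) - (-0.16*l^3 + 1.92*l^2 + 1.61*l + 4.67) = -2.74*l^3 - 3.47*l^2 - 5.15*l - 9.93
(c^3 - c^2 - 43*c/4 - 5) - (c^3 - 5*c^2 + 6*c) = 4*c^2 - 67*c/4 - 5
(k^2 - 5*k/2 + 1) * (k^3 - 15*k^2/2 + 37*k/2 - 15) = k^5 - 10*k^4 + 153*k^3/4 - 275*k^2/4 + 56*k - 15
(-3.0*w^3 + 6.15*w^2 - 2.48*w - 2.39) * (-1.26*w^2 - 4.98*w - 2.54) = 3.78*w^5 + 7.191*w^4 - 19.8822*w^3 - 0.2592*w^2 + 18.2014*w + 6.0706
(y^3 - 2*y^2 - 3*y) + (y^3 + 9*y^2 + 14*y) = 2*y^3 + 7*y^2 + 11*y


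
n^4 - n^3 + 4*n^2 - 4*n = n*(n - 1)*(n - 2*I)*(n + 2*I)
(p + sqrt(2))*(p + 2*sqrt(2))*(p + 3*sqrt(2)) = p^3 + 6*sqrt(2)*p^2 + 22*p + 12*sqrt(2)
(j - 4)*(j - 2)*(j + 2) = j^3 - 4*j^2 - 4*j + 16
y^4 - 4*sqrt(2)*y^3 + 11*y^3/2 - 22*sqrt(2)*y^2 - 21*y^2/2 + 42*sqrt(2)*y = y*(y - 3/2)*(y + 7)*(y - 4*sqrt(2))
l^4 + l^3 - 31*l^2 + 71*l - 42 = (l - 3)*(l - 2)*(l - 1)*(l + 7)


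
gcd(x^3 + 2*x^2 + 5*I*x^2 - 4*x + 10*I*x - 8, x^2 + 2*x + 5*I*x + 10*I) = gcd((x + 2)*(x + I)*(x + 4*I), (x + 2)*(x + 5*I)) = x + 2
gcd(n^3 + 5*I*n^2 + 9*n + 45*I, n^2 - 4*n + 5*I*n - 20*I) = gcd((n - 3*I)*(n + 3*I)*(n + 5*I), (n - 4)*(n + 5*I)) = n + 5*I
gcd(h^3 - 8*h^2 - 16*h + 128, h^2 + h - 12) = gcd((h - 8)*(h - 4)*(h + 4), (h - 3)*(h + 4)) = h + 4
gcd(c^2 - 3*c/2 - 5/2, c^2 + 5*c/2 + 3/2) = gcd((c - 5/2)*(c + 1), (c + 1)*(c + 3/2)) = c + 1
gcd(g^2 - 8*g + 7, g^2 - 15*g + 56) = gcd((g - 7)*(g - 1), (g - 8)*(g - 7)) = g - 7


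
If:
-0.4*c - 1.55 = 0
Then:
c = -3.88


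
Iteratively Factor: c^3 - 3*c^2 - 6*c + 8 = (c - 4)*(c^2 + c - 2) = (c - 4)*(c + 2)*(c - 1)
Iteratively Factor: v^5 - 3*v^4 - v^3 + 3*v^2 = (v)*(v^4 - 3*v^3 - v^2 + 3*v) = v*(v - 1)*(v^3 - 2*v^2 - 3*v) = v*(v - 1)*(v + 1)*(v^2 - 3*v) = v^2*(v - 1)*(v + 1)*(v - 3)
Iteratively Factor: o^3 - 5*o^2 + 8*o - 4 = (o - 2)*(o^2 - 3*o + 2) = (o - 2)*(o - 1)*(o - 2)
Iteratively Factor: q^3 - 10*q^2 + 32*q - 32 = (q - 2)*(q^2 - 8*q + 16) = (q - 4)*(q - 2)*(q - 4)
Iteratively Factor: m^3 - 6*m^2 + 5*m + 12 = (m - 4)*(m^2 - 2*m - 3) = (m - 4)*(m + 1)*(m - 3)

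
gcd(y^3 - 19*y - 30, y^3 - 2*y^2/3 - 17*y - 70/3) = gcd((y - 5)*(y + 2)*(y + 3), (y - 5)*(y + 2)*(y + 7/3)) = y^2 - 3*y - 10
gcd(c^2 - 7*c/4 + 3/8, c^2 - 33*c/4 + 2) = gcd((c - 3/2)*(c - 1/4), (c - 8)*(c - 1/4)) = c - 1/4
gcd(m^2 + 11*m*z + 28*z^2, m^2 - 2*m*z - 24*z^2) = m + 4*z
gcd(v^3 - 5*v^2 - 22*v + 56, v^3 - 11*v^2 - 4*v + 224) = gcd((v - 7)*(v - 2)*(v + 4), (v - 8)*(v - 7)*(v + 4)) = v^2 - 3*v - 28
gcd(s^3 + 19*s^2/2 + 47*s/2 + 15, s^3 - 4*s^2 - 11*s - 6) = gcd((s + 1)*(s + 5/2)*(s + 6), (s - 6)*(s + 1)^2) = s + 1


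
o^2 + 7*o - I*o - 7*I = (o + 7)*(o - I)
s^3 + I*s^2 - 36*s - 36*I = (s - 6)*(s + 6)*(s + I)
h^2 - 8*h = h*(h - 8)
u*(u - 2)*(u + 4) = u^3 + 2*u^2 - 8*u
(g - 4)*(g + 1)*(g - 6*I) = g^3 - 3*g^2 - 6*I*g^2 - 4*g + 18*I*g + 24*I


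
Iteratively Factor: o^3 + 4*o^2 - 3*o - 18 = (o + 3)*(o^2 + o - 6) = (o - 2)*(o + 3)*(o + 3)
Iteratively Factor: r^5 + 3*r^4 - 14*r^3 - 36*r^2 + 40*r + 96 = (r + 4)*(r^4 - r^3 - 10*r^2 + 4*r + 24) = (r + 2)*(r + 4)*(r^3 - 3*r^2 - 4*r + 12) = (r - 2)*(r + 2)*(r + 4)*(r^2 - r - 6) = (r - 3)*(r - 2)*(r + 2)*(r + 4)*(r + 2)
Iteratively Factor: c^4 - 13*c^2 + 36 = (c + 2)*(c^3 - 2*c^2 - 9*c + 18) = (c - 3)*(c + 2)*(c^2 + c - 6) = (c - 3)*(c - 2)*(c + 2)*(c + 3)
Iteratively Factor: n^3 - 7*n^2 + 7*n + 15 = (n - 5)*(n^2 - 2*n - 3) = (n - 5)*(n + 1)*(n - 3)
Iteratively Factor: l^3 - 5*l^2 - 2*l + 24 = (l + 2)*(l^2 - 7*l + 12) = (l - 4)*(l + 2)*(l - 3)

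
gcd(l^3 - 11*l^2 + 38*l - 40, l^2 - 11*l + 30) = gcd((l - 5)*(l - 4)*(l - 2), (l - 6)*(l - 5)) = l - 5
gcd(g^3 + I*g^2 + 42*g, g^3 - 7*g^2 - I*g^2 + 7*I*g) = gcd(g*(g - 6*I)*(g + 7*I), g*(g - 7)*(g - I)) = g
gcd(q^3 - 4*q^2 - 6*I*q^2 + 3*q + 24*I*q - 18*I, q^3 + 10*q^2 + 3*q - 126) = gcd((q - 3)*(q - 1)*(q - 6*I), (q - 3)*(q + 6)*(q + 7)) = q - 3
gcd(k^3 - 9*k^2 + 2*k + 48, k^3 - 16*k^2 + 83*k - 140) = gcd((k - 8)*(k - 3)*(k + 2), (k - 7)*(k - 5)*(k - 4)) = 1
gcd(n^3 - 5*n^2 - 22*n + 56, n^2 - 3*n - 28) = n^2 - 3*n - 28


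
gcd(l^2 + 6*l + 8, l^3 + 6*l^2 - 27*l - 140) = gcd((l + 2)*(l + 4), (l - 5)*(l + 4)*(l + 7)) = l + 4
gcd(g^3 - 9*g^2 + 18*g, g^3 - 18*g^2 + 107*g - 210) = g - 6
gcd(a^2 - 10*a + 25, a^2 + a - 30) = a - 5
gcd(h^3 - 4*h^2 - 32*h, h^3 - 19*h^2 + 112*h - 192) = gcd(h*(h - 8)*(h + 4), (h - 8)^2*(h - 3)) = h - 8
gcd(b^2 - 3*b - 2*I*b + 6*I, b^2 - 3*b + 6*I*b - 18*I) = b - 3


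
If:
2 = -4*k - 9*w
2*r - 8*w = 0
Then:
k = -9*w/4 - 1/2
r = 4*w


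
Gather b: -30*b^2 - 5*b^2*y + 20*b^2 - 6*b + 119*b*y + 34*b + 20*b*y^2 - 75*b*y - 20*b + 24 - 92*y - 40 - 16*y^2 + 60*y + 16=b^2*(-5*y - 10) + b*(20*y^2 + 44*y + 8) - 16*y^2 - 32*y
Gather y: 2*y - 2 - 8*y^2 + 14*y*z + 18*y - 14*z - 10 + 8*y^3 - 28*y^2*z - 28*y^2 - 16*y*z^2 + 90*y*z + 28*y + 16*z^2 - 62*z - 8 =8*y^3 + y^2*(-28*z - 36) + y*(-16*z^2 + 104*z + 48) + 16*z^2 - 76*z - 20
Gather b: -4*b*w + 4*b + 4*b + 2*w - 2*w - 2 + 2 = b*(8 - 4*w)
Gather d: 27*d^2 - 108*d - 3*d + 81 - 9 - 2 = 27*d^2 - 111*d + 70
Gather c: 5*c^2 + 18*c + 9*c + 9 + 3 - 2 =5*c^2 + 27*c + 10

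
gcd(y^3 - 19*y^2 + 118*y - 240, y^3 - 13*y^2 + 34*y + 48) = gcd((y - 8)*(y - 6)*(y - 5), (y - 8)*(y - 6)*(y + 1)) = y^2 - 14*y + 48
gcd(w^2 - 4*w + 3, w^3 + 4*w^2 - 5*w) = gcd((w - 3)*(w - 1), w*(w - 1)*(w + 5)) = w - 1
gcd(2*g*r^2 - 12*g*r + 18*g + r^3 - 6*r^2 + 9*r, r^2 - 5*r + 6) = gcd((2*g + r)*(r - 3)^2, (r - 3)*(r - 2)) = r - 3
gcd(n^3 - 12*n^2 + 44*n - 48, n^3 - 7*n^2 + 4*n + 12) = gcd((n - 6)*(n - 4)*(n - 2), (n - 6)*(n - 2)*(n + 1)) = n^2 - 8*n + 12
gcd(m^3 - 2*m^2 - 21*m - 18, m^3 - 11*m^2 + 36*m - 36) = m - 6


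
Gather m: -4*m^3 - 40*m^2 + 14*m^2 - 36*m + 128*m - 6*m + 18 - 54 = -4*m^3 - 26*m^2 + 86*m - 36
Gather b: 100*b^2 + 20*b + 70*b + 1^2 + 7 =100*b^2 + 90*b + 8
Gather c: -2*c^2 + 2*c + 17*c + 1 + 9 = -2*c^2 + 19*c + 10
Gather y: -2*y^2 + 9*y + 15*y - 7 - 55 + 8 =-2*y^2 + 24*y - 54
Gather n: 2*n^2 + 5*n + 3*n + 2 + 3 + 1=2*n^2 + 8*n + 6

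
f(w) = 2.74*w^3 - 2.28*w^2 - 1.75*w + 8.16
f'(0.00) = -1.75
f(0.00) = 8.16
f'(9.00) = 623.03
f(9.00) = 1805.19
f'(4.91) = 174.03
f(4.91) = 268.94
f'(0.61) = -1.47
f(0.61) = 6.87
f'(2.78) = 49.10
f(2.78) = 44.54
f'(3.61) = 88.91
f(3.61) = 101.04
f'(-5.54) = 275.80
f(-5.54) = -518.01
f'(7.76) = 457.85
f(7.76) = 1137.65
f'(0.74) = -0.62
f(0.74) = 6.73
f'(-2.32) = 53.07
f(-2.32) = -34.27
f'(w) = 8.22*w^2 - 4.56*w - 1.75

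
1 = 1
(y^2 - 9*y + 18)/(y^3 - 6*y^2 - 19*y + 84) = (y - 6)/(y^2 - 3*y - 28)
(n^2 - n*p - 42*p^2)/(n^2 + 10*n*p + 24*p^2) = (n - 7*p)/(n + 4*p)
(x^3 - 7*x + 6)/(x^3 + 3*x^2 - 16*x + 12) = (x + 3)/(x + 6)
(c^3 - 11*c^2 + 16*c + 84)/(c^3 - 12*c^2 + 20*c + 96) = (c - 7)/(c - 8)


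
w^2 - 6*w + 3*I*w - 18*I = (w - 6)*(w + 3*I)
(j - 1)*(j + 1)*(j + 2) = j^3 + 2*j^2 - j - 2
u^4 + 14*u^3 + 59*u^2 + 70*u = u*(u + 2)*(u + 5)*(u + 7)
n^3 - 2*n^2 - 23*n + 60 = (n - 4)*(n - 3)*(n + 5)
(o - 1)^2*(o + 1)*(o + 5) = o^4 + 4*o^3 - 6*o^2 - 4*o + 5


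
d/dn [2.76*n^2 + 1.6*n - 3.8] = 5.52*n + 1.6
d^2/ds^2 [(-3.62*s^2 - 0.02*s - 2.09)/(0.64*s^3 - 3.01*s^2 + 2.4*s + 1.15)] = (-2.965504*s^6 - 0.0491520000000207*s^5 + 23.32032*s^4 + 49.1165719999999*s^3 - 207.882234*s^2 + 99.40302*s - 48.01037)/(0.262144*s^9 - 3.698688*s^8 + 20.344512*s^7 - 53.597941*s^6 + 62.99976*s^5 - 10.157055*s^4 - 33.4824*s^3 + 7.929825*s^2 + 9.522*s + 1.520875)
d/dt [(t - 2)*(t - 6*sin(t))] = t + (2 - t)*(6*cos(t) - 1) - 6*sin(t)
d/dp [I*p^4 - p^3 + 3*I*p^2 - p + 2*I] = 4*I*p^3 - 3*p^2 + 6*I*p - 1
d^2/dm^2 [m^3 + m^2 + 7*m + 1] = 6*m + 2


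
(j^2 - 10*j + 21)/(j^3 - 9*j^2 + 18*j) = (j - 7)/(j*(j - 6))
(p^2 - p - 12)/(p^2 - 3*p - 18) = (p - 4)/(p - 6)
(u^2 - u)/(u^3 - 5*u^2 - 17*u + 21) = u/(u^2 - 4*u - 21)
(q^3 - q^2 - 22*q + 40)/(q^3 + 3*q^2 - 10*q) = (q - 4)/q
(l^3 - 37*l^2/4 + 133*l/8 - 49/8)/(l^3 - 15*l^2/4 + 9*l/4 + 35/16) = 2*(2*l^2 - 15*l + 7)/(4*l^2 - 8*l - 5)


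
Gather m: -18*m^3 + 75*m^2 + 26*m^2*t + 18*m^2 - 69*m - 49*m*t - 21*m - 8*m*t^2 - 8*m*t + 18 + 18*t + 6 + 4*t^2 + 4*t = -18*m^3 + m^2*(26*t + 93) + m*(-8*t^2 - 57*t - 90) + 4*t^2 + 22*t + 24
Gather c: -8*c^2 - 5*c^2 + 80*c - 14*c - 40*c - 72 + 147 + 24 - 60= -13*c^2 + 26*c + 39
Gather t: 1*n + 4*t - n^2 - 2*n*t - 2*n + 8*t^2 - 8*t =-n^2 - n + 8*t^2 + t*(-2*n - 4)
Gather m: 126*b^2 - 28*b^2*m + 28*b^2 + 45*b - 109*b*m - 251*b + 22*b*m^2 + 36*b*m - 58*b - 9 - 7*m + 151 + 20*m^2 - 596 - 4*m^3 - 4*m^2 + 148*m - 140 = 154*b^2 - 264*b - 4*m^3 + m^2*(22*b + 16) + m*(-28*b^2 - 73*b + 141) - 594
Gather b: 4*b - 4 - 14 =4*b - 18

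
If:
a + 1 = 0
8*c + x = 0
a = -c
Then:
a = -1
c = 1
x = -8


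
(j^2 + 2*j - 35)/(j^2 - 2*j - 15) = (j + 7)/(j + 3)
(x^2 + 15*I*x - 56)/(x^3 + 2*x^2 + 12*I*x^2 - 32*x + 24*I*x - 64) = (x + 7*I)/(x^2 + x*(2 + 4*I) + 8*I)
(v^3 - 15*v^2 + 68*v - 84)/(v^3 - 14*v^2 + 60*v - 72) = (v - 7)/(v - 6)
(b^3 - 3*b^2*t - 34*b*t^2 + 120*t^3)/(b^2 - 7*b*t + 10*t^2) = (-b^2 - 2*b*t + 24*t^2)/(-b + 2*t)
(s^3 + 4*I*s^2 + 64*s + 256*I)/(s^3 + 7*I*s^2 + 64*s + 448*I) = (s + 4*I)/(s + 7*I)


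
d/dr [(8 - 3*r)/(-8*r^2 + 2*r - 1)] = (-24*r^2 + 128*r - 13)/(64*r^4 - 32*r^3 + 20*r^2 - 4*r + 1)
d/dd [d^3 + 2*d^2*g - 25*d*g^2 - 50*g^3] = 3*d^2 + 4*d*g - 25*g^2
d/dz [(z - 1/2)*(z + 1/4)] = 2*z - 1/4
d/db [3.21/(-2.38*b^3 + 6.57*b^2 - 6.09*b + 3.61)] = (22.9194*b^2 - 42.1794*b + 19.5489)/(2.38*b^3 - 6.57*b^2 + 6.09*b - 3.61)^2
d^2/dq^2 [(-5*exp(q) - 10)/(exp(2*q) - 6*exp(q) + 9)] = 5*(-exp(2*q) - 20*exp(q) - 21)*exp(q)/(exp(4*q) - 12*exp(3*q) + 54*exp(2*q) - 108*exp(q) + 81)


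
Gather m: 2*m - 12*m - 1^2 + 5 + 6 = 10 - 10*m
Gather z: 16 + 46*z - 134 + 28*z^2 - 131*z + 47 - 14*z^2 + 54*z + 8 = 14*z^2 - 31*z - 63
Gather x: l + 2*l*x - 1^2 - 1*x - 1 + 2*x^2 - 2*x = l + 2*x^2 + x*(2*l - 3) - 2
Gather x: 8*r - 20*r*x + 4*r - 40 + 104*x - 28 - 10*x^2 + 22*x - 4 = 12*r - 10*x^2 + x*(126 - 20*r) - 72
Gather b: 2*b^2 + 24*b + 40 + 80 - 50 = 2*b^2 + 24*b + 70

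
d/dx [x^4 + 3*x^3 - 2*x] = 4*x^3 + 9*x^2 - 2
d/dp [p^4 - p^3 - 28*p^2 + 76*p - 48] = 4*p^3 - 3*p^2 - 56*p + 76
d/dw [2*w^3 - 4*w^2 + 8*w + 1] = 6*w^2 - 8*w + 8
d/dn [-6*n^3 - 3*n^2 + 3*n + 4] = -18*n^2 - 6*n + 3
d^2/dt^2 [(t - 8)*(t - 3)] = 2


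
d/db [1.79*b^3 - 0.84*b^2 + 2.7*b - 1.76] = 5.37*b^2 - 1.68*b + 2.7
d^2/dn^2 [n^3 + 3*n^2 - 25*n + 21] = 6*n + 6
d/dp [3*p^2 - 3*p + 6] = 6*p - 3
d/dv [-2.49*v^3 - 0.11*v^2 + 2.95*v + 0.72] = -7.47*v^2 - 0.22*v + 2.95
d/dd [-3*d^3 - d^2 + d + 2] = -9*d^2 - 2*d + 1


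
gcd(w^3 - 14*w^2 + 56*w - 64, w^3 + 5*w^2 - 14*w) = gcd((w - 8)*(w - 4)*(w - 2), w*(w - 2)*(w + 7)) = w - 2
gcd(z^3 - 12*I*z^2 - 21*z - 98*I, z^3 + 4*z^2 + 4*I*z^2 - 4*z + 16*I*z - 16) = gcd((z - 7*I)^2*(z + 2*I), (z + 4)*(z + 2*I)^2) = z + 2*I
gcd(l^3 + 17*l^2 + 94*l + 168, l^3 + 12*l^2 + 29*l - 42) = l^2 + 13*l + 42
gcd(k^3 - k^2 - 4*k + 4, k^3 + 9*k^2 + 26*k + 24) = k + 2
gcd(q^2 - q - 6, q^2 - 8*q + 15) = q - 3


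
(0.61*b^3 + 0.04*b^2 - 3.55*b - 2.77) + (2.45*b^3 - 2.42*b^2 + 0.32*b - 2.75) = 3.06*b^3 - 2.38*b^2 - 3.23*b - 5.52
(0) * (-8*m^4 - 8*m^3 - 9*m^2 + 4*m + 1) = 0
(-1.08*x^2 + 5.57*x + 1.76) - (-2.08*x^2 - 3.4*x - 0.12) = 1.0*x^2 + 8.97*x + 1.88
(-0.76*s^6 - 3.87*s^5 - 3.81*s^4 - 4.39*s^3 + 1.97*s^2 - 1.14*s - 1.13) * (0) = 0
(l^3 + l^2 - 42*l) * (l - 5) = l^4 - 4*l^3 - 47*l^2 + 210*l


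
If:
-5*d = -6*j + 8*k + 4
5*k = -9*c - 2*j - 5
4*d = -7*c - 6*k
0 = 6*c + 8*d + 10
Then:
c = -383/95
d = 337/190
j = 2599/380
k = 669/190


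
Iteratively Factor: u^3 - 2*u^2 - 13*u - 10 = (u - 5)*(u^2 + 3*u + 2) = (u - 5)*(u + 2)*(u + 1)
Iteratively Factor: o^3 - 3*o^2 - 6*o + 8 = (o - 4)*(o^2 + o - 2) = (o - 4)*(o + 2)*(o - 1)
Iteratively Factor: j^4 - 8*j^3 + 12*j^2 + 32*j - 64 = (j - 4)*(j^3 - 4*j^2 - 4*j + 16) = (j - 4)*(j - 2)*(j^2 - 2*j - 8) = (j - 4)*(j - 2)*(j + 2)*(j - 4)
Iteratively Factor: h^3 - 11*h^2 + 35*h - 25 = (h - 1)*(h^2 - 10*h + 25) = (h - 5)*(h - 1)*(h - 5)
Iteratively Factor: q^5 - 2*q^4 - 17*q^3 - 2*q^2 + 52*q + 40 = (q + 2)*(q^4 - 4*q^3 - 9*q^2 + 16*q + 20) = (q + 2)^2*(q^3 - 6*q^2 + 3*q + 10) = (q - 5)*(q + 2)^2*(q^2 - q - 2) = (q - 5)*(q - 2)*(q + 2)^2*(q + 1)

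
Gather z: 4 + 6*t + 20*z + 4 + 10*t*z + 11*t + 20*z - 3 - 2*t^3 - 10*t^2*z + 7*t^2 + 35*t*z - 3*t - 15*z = -2*t^3 + 7*t^2 + 14*t + z*(-10*t^2 + 45*t + 25) + 5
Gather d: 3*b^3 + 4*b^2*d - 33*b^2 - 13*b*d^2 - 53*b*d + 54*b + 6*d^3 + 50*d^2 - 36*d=3*b^3 - 33*b^2 + 54*b + 6*d^3 + d^2*(50 - 13*b) + d*(4*b^2 - 53*b - 36)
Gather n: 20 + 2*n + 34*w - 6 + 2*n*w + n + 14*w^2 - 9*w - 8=n*(2*w + 3) + 14*w^2 + 25*w + 6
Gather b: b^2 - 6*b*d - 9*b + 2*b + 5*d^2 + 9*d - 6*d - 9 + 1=b^2 + b*(-6*d - 7) + 5*d^2 + 3*d - 8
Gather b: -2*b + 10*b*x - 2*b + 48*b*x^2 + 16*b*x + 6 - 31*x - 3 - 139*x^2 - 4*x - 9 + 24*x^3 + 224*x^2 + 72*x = b*(48*x^2 + 26*x - 4) + 24*x^3 + 85*x^2 + 37*x - 6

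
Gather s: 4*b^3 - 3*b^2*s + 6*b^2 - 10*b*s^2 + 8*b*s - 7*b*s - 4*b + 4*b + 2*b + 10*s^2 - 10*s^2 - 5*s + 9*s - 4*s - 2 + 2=4*b^3 + 6*b^2 - 10*b*s^2 + 2*b + s*(-3*b^2 + b)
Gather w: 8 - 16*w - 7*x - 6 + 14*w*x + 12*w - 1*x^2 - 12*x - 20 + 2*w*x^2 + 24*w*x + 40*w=w*(2*x^2 + 38*x + 36) - x^2 - 19*x - 18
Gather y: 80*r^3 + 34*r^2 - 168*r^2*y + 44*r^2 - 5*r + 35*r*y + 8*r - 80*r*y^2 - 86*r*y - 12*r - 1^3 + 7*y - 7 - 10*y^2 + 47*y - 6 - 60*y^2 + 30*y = 80*r^3 + 78*r^2 - 9*r + y^2*(-80*r - 70) + y*(-168*r^2 - 51*r + 84) - 14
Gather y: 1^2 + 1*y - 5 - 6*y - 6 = -5*y - 10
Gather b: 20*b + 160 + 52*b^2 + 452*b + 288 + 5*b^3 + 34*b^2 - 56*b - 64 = 5*b^3 + 86*b^2 + 416*b + 384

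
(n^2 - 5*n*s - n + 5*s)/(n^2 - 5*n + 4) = (n - 5*s)/(n - 4)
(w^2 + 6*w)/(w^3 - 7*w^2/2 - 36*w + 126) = 2*w/(2*w^2 - 19*w + 42)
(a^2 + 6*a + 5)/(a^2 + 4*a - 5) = (a + 1)/(a - 1)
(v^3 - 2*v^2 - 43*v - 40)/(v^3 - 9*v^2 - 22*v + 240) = (v + 1)/(v - 6)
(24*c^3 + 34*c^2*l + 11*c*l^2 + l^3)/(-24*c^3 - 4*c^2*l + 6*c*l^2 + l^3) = (-4*c^2 - 5*c*l - l^2)/(4*c^2 - l^2)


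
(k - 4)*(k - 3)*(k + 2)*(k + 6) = k^4 + k^3 - 32*k^2 + 12*k + 144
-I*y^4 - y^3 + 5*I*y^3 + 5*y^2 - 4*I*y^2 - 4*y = y*(y - 4)*(y - I)*(-I*y + I)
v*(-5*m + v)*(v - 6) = -5*m*v^2 + 30*m*v + v^3 - 6*v^2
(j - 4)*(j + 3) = j^2 - j - 12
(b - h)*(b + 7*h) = b^2 + 6*b*h - 7*h^2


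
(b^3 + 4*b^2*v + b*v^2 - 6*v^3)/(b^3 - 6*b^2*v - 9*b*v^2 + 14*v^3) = (-b - 3*v)/(-b + 7*v)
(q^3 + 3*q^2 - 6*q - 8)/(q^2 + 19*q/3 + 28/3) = 3*(q^2 - q - 2)/(3*q + 7)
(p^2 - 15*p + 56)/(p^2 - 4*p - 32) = (p - 7)/(p + 4)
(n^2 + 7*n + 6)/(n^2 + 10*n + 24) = (n + 1)/(n + 4)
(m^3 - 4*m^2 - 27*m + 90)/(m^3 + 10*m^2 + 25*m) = (m^2 - 9*m + 18)/(m*(m + 5))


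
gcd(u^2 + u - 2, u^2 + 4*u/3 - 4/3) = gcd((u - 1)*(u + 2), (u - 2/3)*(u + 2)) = u + 2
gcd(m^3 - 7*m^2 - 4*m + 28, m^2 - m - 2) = m - 2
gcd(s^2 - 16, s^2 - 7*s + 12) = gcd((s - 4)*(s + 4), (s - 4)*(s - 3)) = s - 4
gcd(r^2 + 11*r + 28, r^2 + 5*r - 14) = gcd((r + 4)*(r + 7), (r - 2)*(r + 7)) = r + 7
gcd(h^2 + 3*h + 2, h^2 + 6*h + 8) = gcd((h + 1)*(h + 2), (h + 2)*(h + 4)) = h + 2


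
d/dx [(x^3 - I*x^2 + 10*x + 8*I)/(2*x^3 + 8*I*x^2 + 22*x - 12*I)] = (5*I*x^3 - 3*x^2 - 96*I*x + 148)/(2*(x^5 + 9*I*x^4 - 3*x^3 + 73*I*x^2 + 96*x - 36*I))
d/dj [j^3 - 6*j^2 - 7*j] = 3*j^2 - 12*j - 7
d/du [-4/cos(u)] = -4*sin(u)/cos(u)^2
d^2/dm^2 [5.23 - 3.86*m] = 0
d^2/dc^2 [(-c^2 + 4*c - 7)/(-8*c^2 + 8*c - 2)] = 3*(23 - 4*c)/(16*c^4 - 32*c^3 + 24*c^2 - 8*c + 1)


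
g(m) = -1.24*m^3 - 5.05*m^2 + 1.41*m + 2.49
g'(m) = -3.72*m^2 - 10.1*m + 1.41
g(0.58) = 1.37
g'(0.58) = -5.70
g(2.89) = -65.54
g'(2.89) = -58.85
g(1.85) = -20.04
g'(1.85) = -30.01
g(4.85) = -250.92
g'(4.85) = -135.08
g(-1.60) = -7.61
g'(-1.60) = 8.05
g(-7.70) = 258.32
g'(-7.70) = -141.38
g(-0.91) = -2.04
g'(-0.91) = 7.52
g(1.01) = -2.51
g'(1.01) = -12.59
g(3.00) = -72.21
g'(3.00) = -62.37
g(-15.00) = 3030.09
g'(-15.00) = -684.09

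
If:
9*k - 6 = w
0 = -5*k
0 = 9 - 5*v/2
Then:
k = 0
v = 18/5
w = -6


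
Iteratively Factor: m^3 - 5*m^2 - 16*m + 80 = (m + 4)*(m^2 - 9*m + 20) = (m - 5)*(m + 4)*(m - 4)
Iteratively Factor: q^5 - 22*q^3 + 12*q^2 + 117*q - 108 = (q + 4)*(q^4 - 4*q^3 - 6*q^2 + 36*q - 27) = (q - 1)*(q + 4)*(q^3 - 3*q^2 - 9*q + 27) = (q - 3)*(q - 1)*(q + 4)*(q^2 - 9) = (q - 3)*(q - 1)*(q + 3)*(q + 4)*(q - 3)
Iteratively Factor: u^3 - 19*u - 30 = (u + 2)*(u^2 - 2*u - 15) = (u + 2)*(u + 3)*(u - 5)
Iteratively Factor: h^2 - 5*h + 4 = (h - 4)*(h - 1)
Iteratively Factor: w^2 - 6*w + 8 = (w - 2)*(w - 4)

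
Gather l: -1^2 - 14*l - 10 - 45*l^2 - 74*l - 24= -45*l^2 - 88*l - 35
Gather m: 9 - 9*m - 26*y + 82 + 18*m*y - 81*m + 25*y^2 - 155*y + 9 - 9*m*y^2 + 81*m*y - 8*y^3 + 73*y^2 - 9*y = m*(-9*y^2 + 99*y - 90) - 8*y^3 + 98*y^2 - 190*y + 100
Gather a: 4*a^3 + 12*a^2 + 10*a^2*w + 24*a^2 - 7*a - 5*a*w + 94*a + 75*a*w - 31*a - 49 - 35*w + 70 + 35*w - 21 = 4*a^3 + a^2*(10*w + 36) + a*(70*w + 56)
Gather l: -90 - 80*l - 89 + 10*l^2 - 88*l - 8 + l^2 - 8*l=11*l^2 - 176*l - 187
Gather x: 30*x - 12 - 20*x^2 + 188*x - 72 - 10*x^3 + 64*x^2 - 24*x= -10*x^3 + 44*x^2 + 194*x - 84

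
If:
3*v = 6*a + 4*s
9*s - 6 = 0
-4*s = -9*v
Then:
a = -8/27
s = 2/3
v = 8/27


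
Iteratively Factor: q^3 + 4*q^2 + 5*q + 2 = (q + 2)*(q^2 + 2*q + 1) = (q + 1)*(q + 2)*(q + 1)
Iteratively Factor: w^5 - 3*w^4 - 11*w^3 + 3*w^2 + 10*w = (w + 1)*(w^4 - 4*w^3 - 7*w^2 + 10*w) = (w + 1)*(w + 2)*(w^3 - 6*w^2 + 5*w) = (w - 1)*(w + 1)*(w + 2)*(w^2 - 5*w) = (w - 5)*(w - 1)*(w + 1)*(w + 2)*(w)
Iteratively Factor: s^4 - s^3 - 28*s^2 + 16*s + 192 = (s - 4)*(s^3 + 3*s^2 - 16*s - 48) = (s - 4)*(s + 3)*(s^2 - 16) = (s - 4)^2*(s + 3)*(s + 4)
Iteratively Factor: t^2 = (t)*(t)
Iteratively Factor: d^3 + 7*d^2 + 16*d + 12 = (d + 3)*(d^2 + 4*d + 4) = (d + 2)*(d + 3)*(d + 2)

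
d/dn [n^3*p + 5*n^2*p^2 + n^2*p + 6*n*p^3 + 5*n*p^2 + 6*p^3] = p*(3*n^2 + 10*n*p + 2*n + 6*p^2 + 5*p)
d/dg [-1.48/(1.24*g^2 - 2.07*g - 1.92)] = (3.6704*g - 3.0636)/(-1.24*g^2 + 2.07*g + 1.92)^2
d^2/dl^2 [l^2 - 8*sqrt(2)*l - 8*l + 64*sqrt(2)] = 2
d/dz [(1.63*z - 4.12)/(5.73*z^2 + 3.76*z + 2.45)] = (-9.3399*z^2 + 47.2152*z + 19.4847)/(32.8329*z^4 + 43.0896*z^3 + 42.2146*z^2 + 18.424*z + 6.0025)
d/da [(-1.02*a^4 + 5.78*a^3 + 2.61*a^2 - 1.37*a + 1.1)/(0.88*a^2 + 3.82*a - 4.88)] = (-1.7952*a^5 - 6.6028*a^4 + 64.0696*a^3 - 73.4434*a^2 - 27.4096*a + 2.4836)/(0.7744*a^4 + 6.7232*a^3 + 6.0036*a^2 - 37.2832*a + 23.8144)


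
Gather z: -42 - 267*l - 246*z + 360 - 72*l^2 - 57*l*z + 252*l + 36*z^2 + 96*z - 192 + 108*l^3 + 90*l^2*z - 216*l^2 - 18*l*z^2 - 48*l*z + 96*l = 108*l^3 - 288*l^2 + 81*l + z^2*(36 - 18*l) + z*(90*l^2 - 105*l - 150) + 126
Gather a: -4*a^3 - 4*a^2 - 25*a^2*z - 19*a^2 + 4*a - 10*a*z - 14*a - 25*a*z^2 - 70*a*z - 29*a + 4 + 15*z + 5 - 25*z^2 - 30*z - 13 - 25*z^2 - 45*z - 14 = -4*a^3 + a^2*(-25*z - 23) + a*(-25*z^2 - 80*z - 39) - 50*z^2 - 60*z - 18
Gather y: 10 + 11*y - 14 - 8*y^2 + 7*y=-8*y^2 + 18*y - 4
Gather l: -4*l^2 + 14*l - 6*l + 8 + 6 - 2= -4*l^2 + 8*l + 12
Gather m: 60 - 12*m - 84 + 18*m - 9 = 6*m - 33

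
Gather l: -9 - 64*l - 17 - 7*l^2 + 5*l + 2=-7*l^2 - 59*l - 24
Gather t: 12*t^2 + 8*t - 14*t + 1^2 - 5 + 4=12*t^2 - 6*t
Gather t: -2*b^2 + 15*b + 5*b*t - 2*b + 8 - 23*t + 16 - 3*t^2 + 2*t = -2*b^2 + 13*b - 3*t^2 + t*(5*b - 21) + 24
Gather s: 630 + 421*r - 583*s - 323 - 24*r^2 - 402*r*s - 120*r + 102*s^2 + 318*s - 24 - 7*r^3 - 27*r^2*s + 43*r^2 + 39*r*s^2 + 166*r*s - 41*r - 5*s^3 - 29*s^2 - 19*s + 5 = -7*r^3 + 19*r^2 + 260*r - 5*s^3 + s^2*(39*r + 73) + s*(-27*r^2 - 236*r - 284) + 288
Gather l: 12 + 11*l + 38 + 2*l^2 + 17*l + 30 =2*l^2 + 28*l + 80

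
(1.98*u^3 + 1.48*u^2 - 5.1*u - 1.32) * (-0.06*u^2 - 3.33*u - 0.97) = -0.1188*u^5 - 6.6822*u^4 - 6.543*u^3 + 15.6266*u^2 + 9.3426*u + 1.2804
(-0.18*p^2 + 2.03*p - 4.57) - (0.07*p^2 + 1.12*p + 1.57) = -0.25*p^2 + 0.91*p - 6.14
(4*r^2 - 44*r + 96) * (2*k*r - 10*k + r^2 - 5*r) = 8*k*r^3 - 128*k*r^2 + 632*k*r - 960*k + 4*r^4 - 64*r^3 + 316*r^2 - 480*r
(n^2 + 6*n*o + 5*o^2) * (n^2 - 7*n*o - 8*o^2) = n^4 - n^3*o - 45*n^2*o^2 - 83*n*o^3 - 40*o^4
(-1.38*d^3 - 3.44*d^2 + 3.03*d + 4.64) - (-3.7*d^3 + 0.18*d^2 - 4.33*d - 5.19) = 2.32*d^3 - 3.62*d^2 + 7.36*d + 9.83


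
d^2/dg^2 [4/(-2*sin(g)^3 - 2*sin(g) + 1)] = 8*(18*sin(g)^6 - 20*sin(g)^4 + 9*sin(g)^3 - 10*sin(g)^2 - 5*sin(g) - 4)/(2*sin(g)^3 + 2*sin(g) - 1)^3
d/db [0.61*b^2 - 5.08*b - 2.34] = 1.22*b - 5.08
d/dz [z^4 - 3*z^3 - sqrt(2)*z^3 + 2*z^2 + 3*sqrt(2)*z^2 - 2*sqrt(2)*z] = 4*z^3 - 9*z^2 - 3*sqrt(2)*z^2 + 4*z + 6*sqrt(2)*z - 2*sqrt(2)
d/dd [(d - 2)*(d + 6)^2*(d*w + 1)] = (d + 6)*(w*(d - 2)*(d + 6) + 2*(d - 2)*(d*w + 1) + (d + 6)*(d*w + 1))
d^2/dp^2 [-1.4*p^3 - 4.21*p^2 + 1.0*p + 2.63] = -8.4*p - 8.42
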